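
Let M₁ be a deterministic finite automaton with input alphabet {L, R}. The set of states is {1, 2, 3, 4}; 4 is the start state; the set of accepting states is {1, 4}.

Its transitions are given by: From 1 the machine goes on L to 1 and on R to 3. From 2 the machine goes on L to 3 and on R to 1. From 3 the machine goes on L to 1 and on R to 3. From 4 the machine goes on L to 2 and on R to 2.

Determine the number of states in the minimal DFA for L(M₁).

4

All states are reachable from the start state.
P0 = {1,4} | {2,3}.
On input L, block {1,4} splits into {1} and {4}.
Refine {2,3} on symbol L: members go to different blocks, giving {2} and {3}.
Stable partition: {1} | {2} | {4} | {3} — 4 equivalence classes.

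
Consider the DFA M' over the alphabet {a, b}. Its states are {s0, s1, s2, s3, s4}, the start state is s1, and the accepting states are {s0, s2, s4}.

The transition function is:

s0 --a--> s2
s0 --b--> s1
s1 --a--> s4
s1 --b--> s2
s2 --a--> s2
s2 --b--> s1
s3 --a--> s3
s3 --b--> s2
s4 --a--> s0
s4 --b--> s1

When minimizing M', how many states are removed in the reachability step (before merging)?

No path from s1 leads to s3; the other 4 states are all reachable.

1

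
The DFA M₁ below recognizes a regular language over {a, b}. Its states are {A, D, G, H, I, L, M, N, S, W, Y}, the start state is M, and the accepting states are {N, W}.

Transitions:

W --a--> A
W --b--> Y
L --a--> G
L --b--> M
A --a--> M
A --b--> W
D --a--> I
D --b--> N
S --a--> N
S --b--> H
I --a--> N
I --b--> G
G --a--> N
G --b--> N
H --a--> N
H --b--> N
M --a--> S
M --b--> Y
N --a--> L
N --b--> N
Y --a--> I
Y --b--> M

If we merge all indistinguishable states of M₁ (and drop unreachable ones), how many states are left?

States {A,D,W} cannot be reached from the start state, so discard them.
P0 = {N} | {G,H,I,L,M,S,Y}.
Refine {G,H,I,L,M,S,Y} on symbol a: members go to different blocks, giving {G,H,I,S} and {L,M,Y}.
Split {G,H,I,S} by δ(·,b) → {I,S} and {G,H}.
Refine {L,M,Y} on symbol a: members go to different blocks, giving {M,Y} and {L}.
Stable partition: {N} | {I,S} | {M,Y} | {G,H} | {L} — 5 equivalence classes.

5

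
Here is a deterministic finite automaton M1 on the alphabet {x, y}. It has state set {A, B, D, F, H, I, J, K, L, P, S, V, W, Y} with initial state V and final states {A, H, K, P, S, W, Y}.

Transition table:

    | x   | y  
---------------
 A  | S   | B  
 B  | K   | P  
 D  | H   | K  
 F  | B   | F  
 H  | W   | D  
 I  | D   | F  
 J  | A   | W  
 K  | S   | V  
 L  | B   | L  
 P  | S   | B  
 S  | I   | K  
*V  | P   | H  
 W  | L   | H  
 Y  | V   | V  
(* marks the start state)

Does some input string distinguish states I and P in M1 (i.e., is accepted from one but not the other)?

Yes

Reachable states from the start: {B,D,F,H,I,K,L,P,S,V,W}. Unreachable: {A,J,Y} — drop them.
Start with accepting vs non-accepting: {H,K,P,S,W} | {B,D,F,I,L,V}.
On input x, block {H,K,P,S,W} splits into {H,K,P} and {S,W}.
On input x, block {B,D,F,I,L,V} splits into {B,D,V} and {F,I,L}.
Stable partition: {H,K,P} | {B,D,V} | {S,W} | {F,I,L} — 4 equivalence classes.
I and P end up in different blocks, so they are distinguishable. For instance, the string 'ε' is accepted from only P.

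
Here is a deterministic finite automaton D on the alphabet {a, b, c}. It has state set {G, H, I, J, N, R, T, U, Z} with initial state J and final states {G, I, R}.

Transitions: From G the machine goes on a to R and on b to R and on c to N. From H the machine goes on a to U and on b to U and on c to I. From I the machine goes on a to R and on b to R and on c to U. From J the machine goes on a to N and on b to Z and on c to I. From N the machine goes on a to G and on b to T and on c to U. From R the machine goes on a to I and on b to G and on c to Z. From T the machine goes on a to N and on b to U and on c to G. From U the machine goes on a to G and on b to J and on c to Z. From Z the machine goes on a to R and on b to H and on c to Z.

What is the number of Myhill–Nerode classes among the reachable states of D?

3

All states are reachable from the start state.
Initial partition by acceptance: {G,I,R} | {H,J,N,T,U,Z}.
On input a, block {H,J,N,T,U,Z} splits into {N,U,Z} and {H,J,T}.
Stable partition: {G,I,R} | {N,U,Z} | {H,J,T} — 3 equivalence classes.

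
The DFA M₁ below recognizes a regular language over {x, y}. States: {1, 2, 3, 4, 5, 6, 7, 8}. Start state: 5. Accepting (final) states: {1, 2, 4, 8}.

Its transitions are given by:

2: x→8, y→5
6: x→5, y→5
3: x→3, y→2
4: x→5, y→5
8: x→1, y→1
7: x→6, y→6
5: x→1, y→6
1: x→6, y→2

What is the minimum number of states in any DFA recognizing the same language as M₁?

First remove the unreachable states {3,4,7}; 5 states remain.
P0 = {1,2,8} | {5,6}.
Refine {1,2,8} on symbol x: members go to different blocks, giving {2,8} and {1}.
Split {2,8} by δ(·,x) → {2} and {8}.
On input x, block {5,6} splits into {5} and {6}.
The partition is now stable with 5 blocks: {2} | {5} | {1} | {8} | {6}.

5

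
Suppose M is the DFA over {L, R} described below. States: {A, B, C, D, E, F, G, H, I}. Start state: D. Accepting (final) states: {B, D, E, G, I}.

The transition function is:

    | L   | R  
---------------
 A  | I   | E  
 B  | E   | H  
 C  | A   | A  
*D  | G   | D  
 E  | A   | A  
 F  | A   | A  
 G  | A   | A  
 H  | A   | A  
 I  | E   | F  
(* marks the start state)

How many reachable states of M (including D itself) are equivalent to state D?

1

States {B,C,H} cannot be reached from the start state, so discard them.
P0 = {D,E,G,I} | {A,F}.
Refine {D,E,G,I} on symbol L: members go to different blocks, giving {D,I} and {E,G}.
Split {D,I} by δ(·,R) → {D} and {I}.
On input L, block {A,F} splits into {A} and {F}.
The partition is now stable with 5 blocks: {D} | {A} | {E,G} | {I} | {F}.
The equivalence class containing D is {D}, of size 1.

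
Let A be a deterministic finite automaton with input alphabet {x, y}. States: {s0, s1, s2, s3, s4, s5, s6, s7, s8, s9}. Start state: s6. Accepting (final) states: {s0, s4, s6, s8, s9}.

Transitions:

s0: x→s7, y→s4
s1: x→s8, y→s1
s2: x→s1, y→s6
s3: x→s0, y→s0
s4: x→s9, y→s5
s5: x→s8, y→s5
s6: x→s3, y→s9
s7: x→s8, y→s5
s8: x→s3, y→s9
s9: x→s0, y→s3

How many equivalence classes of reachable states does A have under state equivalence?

6

Reachable states from the start: {s0,s3,s4,s5,s6,s7,s8,s9}. Unreachable: {s1,s2} — drop them.
Start with accepting vs non-accepting: {s0,s4,s6,s8,s9} | {s3,s5,s7}.
Split {s0,s4,s6,s8,s9} by δ(·,x) → {s0,s6,s8} and {s4,s9}.
Refine {s3,s5,s7} on symbol y: members go to different blocks, giving {s5,s7} and {s3}.
Split {s0,s6,s8} by δ(·,x) → {s6,s8} and {s0}.
Refine {s4,s9} on symbol x: members go to different blocks, giving {s4} and {s9}.
No further refinement is possible. Final partition (6 blocks): {s6,s8} | {s5,s7} | {s4} | {s3} | {s0} | {s9}.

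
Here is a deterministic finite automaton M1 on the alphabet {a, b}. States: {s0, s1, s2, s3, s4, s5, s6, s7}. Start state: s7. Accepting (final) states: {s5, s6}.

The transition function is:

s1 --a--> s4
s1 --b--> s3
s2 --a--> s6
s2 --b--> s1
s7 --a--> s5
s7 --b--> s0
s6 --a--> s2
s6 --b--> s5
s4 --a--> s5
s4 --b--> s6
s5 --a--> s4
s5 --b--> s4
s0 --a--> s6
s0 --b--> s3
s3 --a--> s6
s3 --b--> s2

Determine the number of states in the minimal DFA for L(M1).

8

All states are reachable from the start state.
P0 = {s5,s6} | {s0,s1,s2,s3,s4,s7}.
On input b, block {s5,s6} splits into {s5} and {s6}.
On input a, block {s0,s1,s2,s3,s4,s7} splits into {s0,s2,s3} and {s4,s7} and {s1}.
On input b, block {s0,s2,s3} splits into {s0,s3} and {s2}.
On input b, block {s0,s3} splits into {s0} and {s3}.
On input b, block {s4,s7} splits into {s4} and {s7}.
Stable partition: {s5} | {s0} | {s6} | {s4} | {s1} | {s2} | {s3} | {s7} — 8 equivalence classes.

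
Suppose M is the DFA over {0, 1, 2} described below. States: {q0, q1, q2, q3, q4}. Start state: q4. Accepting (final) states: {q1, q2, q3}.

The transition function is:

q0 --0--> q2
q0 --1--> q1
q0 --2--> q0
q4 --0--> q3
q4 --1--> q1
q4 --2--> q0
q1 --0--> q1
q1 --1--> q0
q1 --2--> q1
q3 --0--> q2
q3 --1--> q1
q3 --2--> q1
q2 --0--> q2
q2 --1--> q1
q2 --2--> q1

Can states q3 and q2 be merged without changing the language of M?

Every state is reachable, so we keep all 5.
Start with accepting vs non-accepting: {q1,q2,q3} | {q0,q4}.
Refine {q1,q2,q3} on symbol 1: members go to different blocks, giving {q2,q3} and {q1}.
Stable partition: {q2,q3} | {q0,q4} | {q1} — 3 equivalence classes.
q3 and q2 lie in the same block of the stable partition, so they are equivalent — no string distinguishes them.

Yes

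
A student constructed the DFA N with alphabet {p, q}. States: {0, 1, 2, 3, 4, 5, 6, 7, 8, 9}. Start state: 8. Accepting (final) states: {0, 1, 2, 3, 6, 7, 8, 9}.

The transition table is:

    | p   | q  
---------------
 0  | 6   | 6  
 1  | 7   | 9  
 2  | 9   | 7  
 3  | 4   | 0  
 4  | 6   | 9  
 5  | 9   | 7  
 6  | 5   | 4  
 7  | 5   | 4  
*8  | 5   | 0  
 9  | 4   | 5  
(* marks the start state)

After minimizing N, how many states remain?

4

States {1,2,3} cannot be reached from the start state, so discard them.
Initial partition by acceptance: {0,6,7,8,9} | {4,5}.
On input p, block {0,6,7,8,9} splits into {6,7,8,9} and {0}.
Refine {6,7,8,9} on symbol q: members go to different blocks, giving {6,7,9} and {8}.
The partition is now stable with 4 blocks: {6,7,9} | {4,5} | {0} | {8}.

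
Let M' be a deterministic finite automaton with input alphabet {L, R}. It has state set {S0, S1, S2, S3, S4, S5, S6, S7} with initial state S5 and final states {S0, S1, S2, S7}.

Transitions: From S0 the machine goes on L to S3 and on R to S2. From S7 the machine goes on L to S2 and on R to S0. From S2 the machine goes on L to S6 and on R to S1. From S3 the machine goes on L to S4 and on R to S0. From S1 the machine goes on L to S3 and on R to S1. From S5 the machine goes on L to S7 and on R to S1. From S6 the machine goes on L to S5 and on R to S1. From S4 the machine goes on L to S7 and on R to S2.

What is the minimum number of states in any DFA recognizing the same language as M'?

4

All states are reachable from the start state.
P0 = {S0,S1,S2,S7} | {S3,S4,S5,S6}.
Refine {S0,S1,S2,S7} on symbol L: members go to different blocks, giving {S0,S1,S2} and {S7}.
Split {S3,S4,S5,S6} by δ(·,L) → {S3,S6} and {S4,S5}.
Stable partition: {S0,S1,S2} | {S3,S6} | {S7} | {S4,S5} — 4 equivalence classes.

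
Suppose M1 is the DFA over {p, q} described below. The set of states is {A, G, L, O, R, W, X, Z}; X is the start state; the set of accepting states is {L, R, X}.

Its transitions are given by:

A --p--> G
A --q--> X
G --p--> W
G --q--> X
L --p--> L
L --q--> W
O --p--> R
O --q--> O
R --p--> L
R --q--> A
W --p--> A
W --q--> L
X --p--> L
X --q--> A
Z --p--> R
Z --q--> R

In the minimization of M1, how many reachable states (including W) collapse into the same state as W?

First remove the unreachable states {O,R,Z}; 5 states remain.
Start with accepting vs non-accepting: {L,X} | {A,G,W}.
No further refinement is possible. Final partition (2 blocks): {L,X} | {A,G,W}.
State W belongs to the block {A,G,W}, which has 3 states.

3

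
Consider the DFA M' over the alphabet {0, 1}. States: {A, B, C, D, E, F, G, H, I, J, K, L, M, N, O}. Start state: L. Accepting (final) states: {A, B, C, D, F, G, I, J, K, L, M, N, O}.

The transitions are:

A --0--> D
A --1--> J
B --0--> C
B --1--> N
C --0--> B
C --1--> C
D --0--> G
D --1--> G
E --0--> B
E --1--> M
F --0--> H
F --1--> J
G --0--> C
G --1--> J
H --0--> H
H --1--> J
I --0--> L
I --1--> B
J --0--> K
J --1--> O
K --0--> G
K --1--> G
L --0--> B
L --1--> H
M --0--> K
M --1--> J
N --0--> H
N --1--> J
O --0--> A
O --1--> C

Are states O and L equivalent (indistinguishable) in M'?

Reachable states from the start: {A,B,C,D,G,H,J,K,L,N,O}. Unreachable: {E,F,I,M} — drop them.
P0 = {A,B,C,D,G,J,K,L,N,O} | {H}.
Refine {A,B,C,D,G,J,K,L,N,O} on symbol 0: members go to different blocks, giving {A,B,C,D,G,J,K,L,O} and {N}.
Split {A,B,C,D,G,J,K,L,O} by δ(·,1) → {A,C,D,G,J,K,O} and {B} and {L}.
Refine {A,C,D,G,J,K,O} on symbol 0: members go to different blocks, giving {A,D,G,J,K,O} and {C}.
Refine {A,D,G,J,K,O} on symbol 0: members go to different blocks, giving {A,D,J,K,O} and {G}.
Refine {A,D,J,K,O} on symbol 0: members go to different blocks, giving {A,J,O} and {D,K}.
On input 0, block {A,J,O} splits into {A,J} and {O}.
Split {A,J} by δ(·,1) → {A} and {J}.
No further refinement is possible. Final partition (10 blocks): {A} | {H} | {N} | {B} | {L} | {C} | {G} | {D,K} | {O} | {J}.
O and L end up in different blocks, so they are distinguishable. For instance, the string '1' is accepted from only O.

No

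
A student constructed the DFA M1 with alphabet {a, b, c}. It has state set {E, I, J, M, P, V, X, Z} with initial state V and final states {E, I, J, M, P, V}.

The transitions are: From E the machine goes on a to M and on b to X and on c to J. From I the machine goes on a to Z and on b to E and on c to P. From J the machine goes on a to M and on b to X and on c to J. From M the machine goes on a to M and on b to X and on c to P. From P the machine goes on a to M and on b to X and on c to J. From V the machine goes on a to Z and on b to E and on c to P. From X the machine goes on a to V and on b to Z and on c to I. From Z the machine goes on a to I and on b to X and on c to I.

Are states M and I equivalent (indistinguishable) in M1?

All states are reachable from the start state.
Start with accepting vs non-accepting: {E,I,J,M,P,V} | {X,Z}.
Refine {E,I,J,M,P,V} on symbol a: members go to different blocks, giving {E,J,M,P} and {I,V}.
No further refinement is possible. Final partition (3 blocks): {E,J,M,P} | {X,Z} | {I,V}.
M and I end up in different blocks, so they are distinguishable. For instance, the string 'a' is accepted from only M.

No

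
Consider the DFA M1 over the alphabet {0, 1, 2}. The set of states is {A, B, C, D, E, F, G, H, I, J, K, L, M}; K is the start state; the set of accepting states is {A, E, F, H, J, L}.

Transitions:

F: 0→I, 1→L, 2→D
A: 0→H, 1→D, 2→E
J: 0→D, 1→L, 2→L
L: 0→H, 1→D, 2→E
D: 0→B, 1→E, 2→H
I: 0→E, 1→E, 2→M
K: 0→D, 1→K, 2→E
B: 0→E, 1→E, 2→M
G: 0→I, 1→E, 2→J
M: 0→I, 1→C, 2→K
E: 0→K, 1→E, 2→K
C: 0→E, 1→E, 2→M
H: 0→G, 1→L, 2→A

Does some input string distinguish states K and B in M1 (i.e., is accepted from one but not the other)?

Reachable states from the start: {A,B,C,D,E,G,H,I,J,K,L,M}. Unreachable: {F} — drop them.
P0 = {A,E,H,J,L} | {B,C,D,G,I,K,M}.
Refine {A,E,H,J,L} on symbol 0: members go to different blocks, giving {E,H,J} and {A,L}.
Refine {E,H,J} on symbol 1: members go to different blocks, giving {H,J} and {E}.
On input 0, block {B,C,D,G,I,K,M} splits into {D,G,K,M} and {B,C,I}.
On input 0, block {D,G,K,M} splits into {D,G,M} and {K}.
Split {D,G,M} by δ(·,1) → {D,G} and {M}.
Stable partition: {H,J} | {D,G} | {A,L} | {E} | {B,C,I} | {K} | {M} — 7 equivalence classes.
K and B end up in different blocks, so they are distinguishable. For instance, the string '0' is accepted from only B.

Yes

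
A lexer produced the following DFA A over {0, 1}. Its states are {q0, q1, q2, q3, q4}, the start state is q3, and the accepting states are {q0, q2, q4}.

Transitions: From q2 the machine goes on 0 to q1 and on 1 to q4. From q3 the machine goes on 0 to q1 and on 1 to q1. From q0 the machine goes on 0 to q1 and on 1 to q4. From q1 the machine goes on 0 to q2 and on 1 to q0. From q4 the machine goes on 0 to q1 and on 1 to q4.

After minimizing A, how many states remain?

P0 = {q0,q2,q4} | {q1,q3}.
Split {q1,q3} by δ(·,0) → {q1} and {q3}.
The partition is now stable with 3 blocks: {q0,q2,q4} | {q1} | {q3}.

3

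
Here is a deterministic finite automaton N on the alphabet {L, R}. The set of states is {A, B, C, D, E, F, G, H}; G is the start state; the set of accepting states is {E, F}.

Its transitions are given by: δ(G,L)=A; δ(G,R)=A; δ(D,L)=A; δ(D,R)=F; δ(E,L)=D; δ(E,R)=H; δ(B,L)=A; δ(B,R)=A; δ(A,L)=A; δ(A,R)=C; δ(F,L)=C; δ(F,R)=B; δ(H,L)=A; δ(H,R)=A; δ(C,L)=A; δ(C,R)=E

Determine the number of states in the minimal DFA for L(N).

Every state is reachable, so we keep all 8.
P0 = {E,F} | {A,B,C,D,G,H}.
Refine {A,B,C,D,G,H} on symbol R: members go to different blocks, giving {A,B,G,H} and {C,D}.
Refine {A,B,G,H} on symbol R: members go to different blocks, giving {B,G,H} and {A}.
The partition is now stable with 4 blocks: {E,F} | {B,G,H} | {C,D} | {A}.

4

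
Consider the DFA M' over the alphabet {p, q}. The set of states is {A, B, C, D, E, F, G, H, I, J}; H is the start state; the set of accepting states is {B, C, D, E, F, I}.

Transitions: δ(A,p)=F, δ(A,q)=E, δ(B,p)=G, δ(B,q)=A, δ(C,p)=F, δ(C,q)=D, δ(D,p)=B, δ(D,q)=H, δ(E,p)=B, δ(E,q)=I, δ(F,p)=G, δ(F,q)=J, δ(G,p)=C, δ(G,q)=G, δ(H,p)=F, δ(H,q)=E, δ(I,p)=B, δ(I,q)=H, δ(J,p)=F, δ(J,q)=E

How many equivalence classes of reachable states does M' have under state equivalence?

5

P0 = {B,C,D,E,F,I} | {A,G,H,J}.
Refine {B,C,D,E,F,I} on symbol p: members go to different blocks, giving {C,D,E,I} and {B,F}.
On input q, block {C,D,E,I} splits into {C,E} and {D,I}.
Split {A,G,H,J} by δ(·,p) → {A,H,J} and {G}.
No further refinement is possible. Final partition (5 blocks): {C,E} | {A,H,J} | {B,F} | {D,I} | {G}.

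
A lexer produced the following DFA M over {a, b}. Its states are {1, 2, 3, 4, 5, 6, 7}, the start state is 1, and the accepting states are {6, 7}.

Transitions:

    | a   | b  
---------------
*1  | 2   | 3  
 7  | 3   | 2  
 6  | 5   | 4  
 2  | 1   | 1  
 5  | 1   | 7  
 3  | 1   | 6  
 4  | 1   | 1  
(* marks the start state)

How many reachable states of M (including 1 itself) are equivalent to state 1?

Every state is reachable, so we keep all 7.
P0 = {6,7} | {1,2,3,4,5}.
Refine {1,2,3,4,5} on symbol b: members go to different blocks, giving {1,2,4} and {3,5}.
Split {1,2,4} by δ(·,b) → {2,4} and {1}.
The partition is now stable with 4 blocks: {6,7} | {2,4} | {3,5} | {1}.
The equivalence class containing 1 is {1}, of size 1.

1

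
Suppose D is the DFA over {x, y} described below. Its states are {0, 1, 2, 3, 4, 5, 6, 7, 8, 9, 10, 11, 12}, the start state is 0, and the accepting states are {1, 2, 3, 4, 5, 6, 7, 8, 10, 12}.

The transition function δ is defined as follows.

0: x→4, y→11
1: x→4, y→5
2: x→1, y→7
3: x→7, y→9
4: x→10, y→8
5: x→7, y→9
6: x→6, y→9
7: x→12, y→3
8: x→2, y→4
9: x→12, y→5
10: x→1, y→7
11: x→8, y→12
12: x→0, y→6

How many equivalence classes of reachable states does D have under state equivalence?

10

Every state is reachable, so we keep all 13.
Start with accepting vs non-accepting: {1,2,3,4,5,6,7,8,10,12} | {0,9,11}.
Split {1,2,3,4,5,6,7,8,10,12} by δ(·,x) → {1,2,3,4,5,6,7,8,10} and {12}.
On input x, block {1,2,3,4,5,6,7,8,10} splits into {1,2,3,4,5,6,8,10} and {7}.
On input x, block {1,2,3,4,5,6,8,10} splits into {1,2,4,6,8,10} and {3,5}.
Refine {1,2,4,6,8,10} on symbol y: members go to different blocks, giving {2,10} and {4,8} and {1} and {6}.
On input x, block {0,9,11} splits into {0,11} and {9}.
Refine {0,11} on symbol y: members go to different blocks, giving {0} and {11}.
The partition is now stable with 10 blocks: {2,10} | {0} | {12} | {7} | {3,5} | {4,8} | {1} | {6} | {9} | {11}.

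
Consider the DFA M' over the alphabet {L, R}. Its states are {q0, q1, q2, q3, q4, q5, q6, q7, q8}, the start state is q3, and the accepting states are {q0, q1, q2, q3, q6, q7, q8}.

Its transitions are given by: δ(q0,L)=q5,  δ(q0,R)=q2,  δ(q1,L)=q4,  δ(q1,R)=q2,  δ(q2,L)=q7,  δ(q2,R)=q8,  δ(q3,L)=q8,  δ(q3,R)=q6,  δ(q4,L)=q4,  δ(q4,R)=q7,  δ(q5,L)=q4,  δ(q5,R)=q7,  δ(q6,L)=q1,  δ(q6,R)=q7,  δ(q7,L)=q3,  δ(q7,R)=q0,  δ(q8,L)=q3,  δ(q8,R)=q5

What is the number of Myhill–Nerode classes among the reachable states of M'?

Start with accepting vs non-accepting: {q0,q1,q2,q3,q6,q7,q8} | {q4,q5}.
Refine {q0,q1,q2,q3,q6,q7,q8} on symbol L: members go to different blocks, giving {q2,q3,q6,q7,q8} and {q0,q1}.
On input L, block {q2,q3,q6,q7,q8} splits into {q2,q3,q7,q8} and {q6}.
On input R, block {q2,q3,q7,q8} splits into {q2} and {q3} and {q7} and {q8}.
Stable partition: {q2} | {q4,q5} | {q0,q1} | {q6} | {q3} | {q7} | {q8} — 7 equivalence classes.

7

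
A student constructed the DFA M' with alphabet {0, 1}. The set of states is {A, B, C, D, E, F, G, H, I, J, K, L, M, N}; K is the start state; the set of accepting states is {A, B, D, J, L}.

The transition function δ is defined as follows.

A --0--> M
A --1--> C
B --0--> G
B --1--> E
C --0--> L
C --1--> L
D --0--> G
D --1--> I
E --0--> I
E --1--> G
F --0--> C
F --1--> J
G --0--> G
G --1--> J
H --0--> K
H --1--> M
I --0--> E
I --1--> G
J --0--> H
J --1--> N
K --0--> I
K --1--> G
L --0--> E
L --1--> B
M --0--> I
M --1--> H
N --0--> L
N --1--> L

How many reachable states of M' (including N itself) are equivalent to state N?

1

States {A,C,D,F} cannot be reached from the start state, so discard them.
Start with accepting vs non-accepting: {B,J,L} | {E,G,H,I,K,M,N}.
On input 1, block {B,J,L} splits into {B,J} and {L}.
On input 0, block {E,G,H,I,K,M,N} splits into {E,G,H,I,K,M} and {N}.
Split {B,J} by δ(·,1) → {B} and {J}.
Split {E,G,H,I,K,M} by δ(·,1) → {E,H,I,K,M} and {G}.
Refine {E,H,I,K,M} on symbol 1: members go to different blocks, giving {E,I,K} and {H,M}.
Stable partition: {B} | {E,I,K} | {L} | {N} | {J} | {G} | {H,M} — 7 equivalence classes.
The equivalence class containing N is {N}, of size 1.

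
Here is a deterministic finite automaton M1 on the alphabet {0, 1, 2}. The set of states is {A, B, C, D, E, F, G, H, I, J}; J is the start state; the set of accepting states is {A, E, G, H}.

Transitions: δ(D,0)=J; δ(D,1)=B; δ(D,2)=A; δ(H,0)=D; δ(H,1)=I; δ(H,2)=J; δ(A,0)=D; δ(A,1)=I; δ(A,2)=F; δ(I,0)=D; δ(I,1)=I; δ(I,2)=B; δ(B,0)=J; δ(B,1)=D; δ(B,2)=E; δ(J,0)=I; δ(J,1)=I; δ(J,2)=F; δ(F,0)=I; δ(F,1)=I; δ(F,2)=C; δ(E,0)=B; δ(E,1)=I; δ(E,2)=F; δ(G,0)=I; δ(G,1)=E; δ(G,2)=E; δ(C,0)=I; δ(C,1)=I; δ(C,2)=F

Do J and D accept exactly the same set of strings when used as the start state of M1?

Reachable states from the start: {A,B,C,D,E,F,I,J}. Unreachable: {G,H} — drop them.
Start with accepting vs non-accepting: {A,E} | {B,C,D,F,I,J}.
Refine {B,C,D,F,I,J} on symbol 2: members go to different blocks, giving {C,F,I,J} and {B,D}.
Split {C,F,I,J} by δ(·,0) → {C,F,J} and {I}.
No further refinement is possible. Final partition (4 blocks): {A,E} | {C,F,J} | {B,D} | {I}.
J and D end up in different blocks, so they are distinguishable. For instance, the string '2' is accepted from only D.

No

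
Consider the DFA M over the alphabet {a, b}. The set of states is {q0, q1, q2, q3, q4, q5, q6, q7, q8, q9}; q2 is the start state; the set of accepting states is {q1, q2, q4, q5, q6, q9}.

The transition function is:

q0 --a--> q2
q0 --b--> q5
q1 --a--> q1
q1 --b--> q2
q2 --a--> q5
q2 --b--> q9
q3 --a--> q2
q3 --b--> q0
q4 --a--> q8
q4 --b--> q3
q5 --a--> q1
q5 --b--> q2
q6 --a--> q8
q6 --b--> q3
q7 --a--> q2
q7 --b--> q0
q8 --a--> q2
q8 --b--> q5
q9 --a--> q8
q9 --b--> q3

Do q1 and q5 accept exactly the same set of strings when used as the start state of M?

Reachable states from the start: {q0,q1,q2,q3,q5,q8,q9}. Unreachable: {q4,q6,q7} — drop them.
Initial partition by acceptance: {q1,q2,q5,q9} | {q0,q3,q8}.
Refine {q1,q2,q5,q9} on symbol a: members go to different blocks, giving {q1,q2,q5} and {q9}.
Refine {q1,q2,q5} on symbol b: members go to different blocks, giving {q1,q5} and {q2}.
On input b, block {q0,q3,q8} splits into {q0,q8} and {q3}.
No further refinement is possible. Final partition (5 blocks): {q1,q5} | {q0,q8} | {q9} | {q2} | {q3}.
q1 and q5 lie in the same block of the stable partition, so they are equivalent — no string distinguishes them.

Yes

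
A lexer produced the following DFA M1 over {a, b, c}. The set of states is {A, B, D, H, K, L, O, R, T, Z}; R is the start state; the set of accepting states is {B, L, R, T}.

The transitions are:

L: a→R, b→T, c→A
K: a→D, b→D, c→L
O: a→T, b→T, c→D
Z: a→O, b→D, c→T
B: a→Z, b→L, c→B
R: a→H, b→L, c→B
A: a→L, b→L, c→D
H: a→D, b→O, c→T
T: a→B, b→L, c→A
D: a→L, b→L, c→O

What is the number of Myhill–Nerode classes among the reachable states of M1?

4

First remove the unreachable states {K}; 9 states remain.
P0 = {B,L,R,T} | {A,D,H,O,Z}.
On input a, block {B,L,R,T} splits into {L,T} and {B,R}.
Refine {A,D,H,O,Z} on symbol a: members go to different blocks, giving {A,D,O} and {H,Z}.
The partition is now stable with 4 blocks: {L,T} | {A,D,O} | {B,R} | {H,Z}.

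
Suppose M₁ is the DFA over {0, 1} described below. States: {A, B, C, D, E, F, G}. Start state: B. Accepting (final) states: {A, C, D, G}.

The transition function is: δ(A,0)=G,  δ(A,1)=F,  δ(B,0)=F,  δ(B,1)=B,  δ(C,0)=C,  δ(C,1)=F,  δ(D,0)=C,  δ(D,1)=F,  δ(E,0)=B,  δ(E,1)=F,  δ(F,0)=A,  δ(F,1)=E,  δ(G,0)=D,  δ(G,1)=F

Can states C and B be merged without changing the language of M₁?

No

All states are reachable from the start state.
Initial partition by acceptance: {A,C,D,G} | {B,E,F}.
Split {B,E,F} by δ(·,0) → {B,E} and {F}.
On input 0, block {B,E} splits into {B} and {E}.
No further refinement is possible. Final partition (4 blocks): {A,C,D,G} | {B} | {F} | {E}.
C and B end up in different blocks, so they are distinguishable. For instance, the string 'ε' is accepted from only C.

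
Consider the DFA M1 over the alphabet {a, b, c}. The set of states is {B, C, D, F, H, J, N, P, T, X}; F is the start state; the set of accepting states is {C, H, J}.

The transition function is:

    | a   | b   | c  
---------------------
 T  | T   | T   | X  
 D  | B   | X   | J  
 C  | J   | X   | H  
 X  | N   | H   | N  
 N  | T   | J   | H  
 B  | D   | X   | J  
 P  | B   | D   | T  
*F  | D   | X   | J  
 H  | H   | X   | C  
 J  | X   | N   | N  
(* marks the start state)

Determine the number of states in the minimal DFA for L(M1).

7

Reachable states from the start: {B,C,D,F,H,J,N,T,X}. Unreachable: {P} — drop them.
P0 = {C,H,J} | {B,D,F,N,T,X}.
Split {C,H,J} by δ(·,a) → {C,H} and {J}.
Refine {C,H} on symbol a: members go to different blocks, giving {C} and {H}.
Refine {B,D,F,N,T,X} on symbol b: members go to different blocks, giving {B,D,F,T} and {X} and {N}.
On input b, block {B,D,F,T} splits into {B,D,F} and {T}.
The partition is now stable with 7 blocks: {C} | {B,D,F} | {J} | {H} | {X} | {N} | {T}.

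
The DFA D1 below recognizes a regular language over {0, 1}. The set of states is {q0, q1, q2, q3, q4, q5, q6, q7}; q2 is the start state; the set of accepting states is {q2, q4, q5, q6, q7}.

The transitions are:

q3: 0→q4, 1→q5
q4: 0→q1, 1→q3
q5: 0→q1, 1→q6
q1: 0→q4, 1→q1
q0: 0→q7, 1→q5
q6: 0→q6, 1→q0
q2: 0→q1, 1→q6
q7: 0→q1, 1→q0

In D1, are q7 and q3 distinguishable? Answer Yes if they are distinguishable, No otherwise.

All states are reachable from the start state.
Start with accepting vs non-accepting: {q2,q4,q5,q6,q7} | {q0,q1,q3}.
On input 0, block {q2,q4,q5,q6,q7} splits into {q2,q4,q5,q7} and {q6}.
On input 1, block {q2,q4,q5,q7} splits into {q2,q5} and {q4,q7}.
Split {q0,q1,q3} by δ(·,1) → {q0,q3} and {q1}.
No further refinement is possible. Final partition (5 blocks): {q2,q5} | {q0,q3} | {q6} | {q4,q7} | {q1}.
q7 and q3 end up in different blocks, so they are distinguishable. For instance, the string 'ε' is accepted from only q7.

Yes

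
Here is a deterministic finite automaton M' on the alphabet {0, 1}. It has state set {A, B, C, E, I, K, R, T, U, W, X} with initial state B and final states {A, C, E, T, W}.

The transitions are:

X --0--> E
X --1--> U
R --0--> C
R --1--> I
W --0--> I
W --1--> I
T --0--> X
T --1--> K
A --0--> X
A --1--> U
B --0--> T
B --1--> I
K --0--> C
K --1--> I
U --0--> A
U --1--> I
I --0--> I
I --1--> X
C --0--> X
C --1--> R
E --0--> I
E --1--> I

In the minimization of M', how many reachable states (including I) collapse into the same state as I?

States {W} cannot be reached from the start state, so discard them.
Initial partition by acceptance: {A,C,E,T} | {B,I,K,R,U,X}.
Refine {B,I,K,R,U,X} on symbol 0: members go to different blocks, giving {B,K,R,U,X} and {I}.
Refine {A,C,E,T} on symbol 0: members go to different blocks, giving {A,C,T} and {E}.
Refine {B,K,R,U,X} on symbol 0: members go to different blocks, giving {B,K,R,U} and {X}.
Stable partition: {A,C,T} | {B,K,R,U} | {I} | {E} | {X} — 5 equivalence classes.
State I belongs to the block {I}, which has 1 states.

1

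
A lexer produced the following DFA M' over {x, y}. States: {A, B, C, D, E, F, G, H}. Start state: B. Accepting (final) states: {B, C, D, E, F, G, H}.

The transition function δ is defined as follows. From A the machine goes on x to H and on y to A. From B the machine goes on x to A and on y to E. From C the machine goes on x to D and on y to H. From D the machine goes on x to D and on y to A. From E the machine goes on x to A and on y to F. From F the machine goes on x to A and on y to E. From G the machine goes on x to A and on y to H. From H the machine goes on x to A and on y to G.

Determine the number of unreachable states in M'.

2

Starting at B and following transitions, the reachable set is {A, B, E, F, G, H}. That leaves C, D unreachable — 2 in total.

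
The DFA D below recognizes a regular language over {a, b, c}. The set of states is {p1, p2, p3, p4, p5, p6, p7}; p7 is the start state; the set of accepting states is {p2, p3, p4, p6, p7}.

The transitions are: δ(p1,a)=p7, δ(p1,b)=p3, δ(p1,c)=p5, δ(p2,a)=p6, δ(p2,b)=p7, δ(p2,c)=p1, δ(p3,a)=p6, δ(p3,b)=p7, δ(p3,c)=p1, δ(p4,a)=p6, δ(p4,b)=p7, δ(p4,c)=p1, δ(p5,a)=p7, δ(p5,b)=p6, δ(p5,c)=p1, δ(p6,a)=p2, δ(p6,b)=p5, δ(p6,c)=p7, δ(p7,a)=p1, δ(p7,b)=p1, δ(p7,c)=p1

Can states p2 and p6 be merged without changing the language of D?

Reachable states from the start: {p1,p2,p3,p5,p6,p7}. Unreachable: {p4} — drop them.
Start with accepting vs non-accepting: {p2,p3,p6,p7} | {p1,p5}.
Refine {p2,p3,p6,p7} on symbol a: members go to different blocks, giving {p2,p3,p6} and {p7}.
On input b, block {p2,p3,p6} splits into {p2,p3} and {p6}.
On input b, block {p1,p5} splits into {p1} and {p5}.
The partition is now stable with 5 blocks: {p2,p3} | {p1} | {p7} | {p6} | {p5}.
p2 and p6 end up in different blocks, so they are distinguishable. For instance, the string 'b' is accepted from only p2.

No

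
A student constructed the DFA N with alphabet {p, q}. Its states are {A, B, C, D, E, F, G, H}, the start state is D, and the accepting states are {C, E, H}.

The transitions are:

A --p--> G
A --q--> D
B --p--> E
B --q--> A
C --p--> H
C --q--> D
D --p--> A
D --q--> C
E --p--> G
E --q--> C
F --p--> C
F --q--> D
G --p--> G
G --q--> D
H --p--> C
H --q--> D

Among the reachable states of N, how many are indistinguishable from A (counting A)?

Reachable states from the start: {A,C,D,G,H}. Unreachable: {B,E,F} — drop them.
Start with accepting vs non-accepting: {C,H} | {A,D,G}.
On input q, block {A,D,G} splits into {A,G} and {D}.
No further refinement is possible. Final partition (3 blocks): {C,H} | {A,G} | {D}.
The equivalence class containing A is {A,G}, of size 2.

2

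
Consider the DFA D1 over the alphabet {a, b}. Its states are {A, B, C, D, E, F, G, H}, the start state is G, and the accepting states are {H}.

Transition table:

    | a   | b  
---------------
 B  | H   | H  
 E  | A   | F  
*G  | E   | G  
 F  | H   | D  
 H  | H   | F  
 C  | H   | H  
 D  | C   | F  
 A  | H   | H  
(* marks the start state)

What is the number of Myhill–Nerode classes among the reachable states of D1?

States {B} cannot be reached from the start state, so discard them.
Start with accepting vs non-accepting: {H} | {A,C,D,E,F,G}.
Split {A,C,D,E,F,G} by δ(·,a) → {A,C,F} and {D,E,G}.
Split {A,C,F} by δ(·,b) → {A,C} and {F}.
On input a, block {D,E,G} splits into {D,E} and {G}.
Stable partition: {H} | {A,C} | {D,E} | {F} | {G} — 5 equivalence classes.

5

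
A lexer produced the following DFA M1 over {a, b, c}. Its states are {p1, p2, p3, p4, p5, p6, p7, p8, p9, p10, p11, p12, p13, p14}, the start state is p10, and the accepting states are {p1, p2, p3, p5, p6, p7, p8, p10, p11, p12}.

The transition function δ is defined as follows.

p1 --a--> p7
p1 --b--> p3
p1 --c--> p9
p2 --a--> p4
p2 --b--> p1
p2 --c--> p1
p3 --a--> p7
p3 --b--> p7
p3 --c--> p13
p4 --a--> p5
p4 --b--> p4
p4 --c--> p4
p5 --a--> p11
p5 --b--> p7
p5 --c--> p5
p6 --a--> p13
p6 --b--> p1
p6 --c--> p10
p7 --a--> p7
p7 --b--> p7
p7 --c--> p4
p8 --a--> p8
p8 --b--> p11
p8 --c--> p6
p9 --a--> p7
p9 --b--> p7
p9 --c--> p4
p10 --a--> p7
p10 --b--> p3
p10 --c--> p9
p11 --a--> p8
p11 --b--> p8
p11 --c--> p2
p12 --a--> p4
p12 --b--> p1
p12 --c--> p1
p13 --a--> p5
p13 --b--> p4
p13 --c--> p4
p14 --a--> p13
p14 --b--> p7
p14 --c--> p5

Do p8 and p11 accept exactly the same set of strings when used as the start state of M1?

Yes

States {p12,p14} cannot be reached from the start state, so discard them.
P0 = {p1,p2,p3,p5,p6,p7,p8,p10,p11} | {p4,p9,p13}.
On input a, block {p1,p2,p3,p5,p6,p7,p8,p10,p11} splits into {p1,p3,p5,p7,p8,p10,p11} and {p2,p6}.
On input c, block {p1,p3,p5,p7,p8,p10,p11} splits into {p1,p3,p7,p10} and {p8,p11} and {p5}.
Refine {p4,p9,p13} on symbol a: members go to different blocks, giving {p4,p13} and {p9}.
On input c, block {p1,p3,p7,p10} splits into {p1,p10} and {p3,p7}.
The partition is now stable with 7 blocks: {p1,p10} | {p4,p13} | {p2,p6} | {p8,p11} | {p5} | {p9} | {p3,p7}.
p8 and p11 lie in the same block of the stable partition, so they are equivalent — no string distinguishes them.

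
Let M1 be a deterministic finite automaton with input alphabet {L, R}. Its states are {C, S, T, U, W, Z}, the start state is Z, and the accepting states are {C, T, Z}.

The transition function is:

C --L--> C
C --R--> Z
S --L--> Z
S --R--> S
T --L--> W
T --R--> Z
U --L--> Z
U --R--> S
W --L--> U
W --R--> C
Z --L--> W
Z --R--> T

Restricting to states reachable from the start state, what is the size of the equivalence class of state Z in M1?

2

All states are reachable from the start state.
Initial partition by acceptance: {C,T,Z} | {S,U,W}.
On input L, block {C,T,Z} splits into {T,Z} and {C}.
On input L, block {S,U,W} splits into {S,U} and {W}.
Stable partition: {T,Z} | {S,U} | {C} | {W} — 4 equivalence classes.
State Z belongs to the block {T,Z}, which has 2 states.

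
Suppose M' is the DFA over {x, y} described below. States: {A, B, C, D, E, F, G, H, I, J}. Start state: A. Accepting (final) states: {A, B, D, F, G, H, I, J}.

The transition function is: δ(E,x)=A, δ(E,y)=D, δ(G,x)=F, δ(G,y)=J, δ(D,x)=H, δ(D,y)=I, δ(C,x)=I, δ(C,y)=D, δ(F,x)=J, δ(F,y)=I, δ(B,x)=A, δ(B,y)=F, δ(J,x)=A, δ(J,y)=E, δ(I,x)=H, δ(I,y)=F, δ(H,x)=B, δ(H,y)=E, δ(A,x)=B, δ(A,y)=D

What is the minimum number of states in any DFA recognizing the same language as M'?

4

First remove the unreachable states {C,G}; 8 states remain.
P0 = {A,B,D,F,H,I,J} | {E}.
Split {A,B,D,F,H,I,J} by δ(·,y) → {A,B,D,F,I} and {H,J}.
Refine {A,B,D,F,I} on symbol x: members go to different blocks, giving {D,F,I} and {A,B}.
No further refinement is possible. Final partition (4 blocks): {D,F,I} | {E} | {H,J} | {A,B}.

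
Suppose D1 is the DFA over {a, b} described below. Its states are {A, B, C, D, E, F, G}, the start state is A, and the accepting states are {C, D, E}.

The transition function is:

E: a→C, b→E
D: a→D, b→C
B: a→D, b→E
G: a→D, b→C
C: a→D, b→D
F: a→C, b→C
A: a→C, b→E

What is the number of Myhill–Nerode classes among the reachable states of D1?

2

States {B,F,G} cannot be reached from the start state, so discard them.
Initial partition by acceptance: {C,D,E} | {A}.
No further refinement is possible. Final partition (2 blocks): {C,D,E} | {A}.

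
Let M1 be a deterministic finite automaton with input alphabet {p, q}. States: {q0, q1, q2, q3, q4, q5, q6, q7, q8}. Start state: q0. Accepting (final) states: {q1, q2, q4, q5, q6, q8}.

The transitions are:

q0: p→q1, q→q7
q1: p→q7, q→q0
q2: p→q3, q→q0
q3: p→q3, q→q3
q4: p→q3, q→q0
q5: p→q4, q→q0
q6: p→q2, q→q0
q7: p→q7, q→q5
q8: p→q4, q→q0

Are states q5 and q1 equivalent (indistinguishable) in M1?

States {q2,q6,q8} cannot be reached from the start state, so discard them.
Initial partition by acceptance: {q1,q4,q5} | {q0,q3,q7}.
On input p, block {q1,q4,q5} splits into {q1,q4} and {q5}.
Refine {q0,q3,q7} on symbol p: members go to different blocks, giving {q3,q7} and {q0}.
On input q, block {q3,q7} splits into {q3} and {q7}.
On input p, block {q1,q4} splits into {q1} and {q4}.
The partition is now stable with 6 blocks: {q1} | {q3} | {q5} | {q0} | {q7} | {q4}.
q5 and q1 end up in different blocks, so they are distinguishable. For instance, the string 'p' is accepted from only q5.

No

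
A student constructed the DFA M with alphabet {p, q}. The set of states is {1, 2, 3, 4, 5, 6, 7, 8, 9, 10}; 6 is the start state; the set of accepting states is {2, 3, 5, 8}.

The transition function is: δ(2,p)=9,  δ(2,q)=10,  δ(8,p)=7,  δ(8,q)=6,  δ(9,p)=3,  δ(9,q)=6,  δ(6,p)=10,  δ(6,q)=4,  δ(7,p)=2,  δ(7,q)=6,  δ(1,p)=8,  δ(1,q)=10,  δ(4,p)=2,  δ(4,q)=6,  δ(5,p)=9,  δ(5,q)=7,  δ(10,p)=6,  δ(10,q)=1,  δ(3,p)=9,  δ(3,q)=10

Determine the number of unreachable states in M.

1

BFS from 6 reaches {1, 2, 3, 4, 6, 7, 8, 9, 10}; the 1 state(s) 5 are never visited.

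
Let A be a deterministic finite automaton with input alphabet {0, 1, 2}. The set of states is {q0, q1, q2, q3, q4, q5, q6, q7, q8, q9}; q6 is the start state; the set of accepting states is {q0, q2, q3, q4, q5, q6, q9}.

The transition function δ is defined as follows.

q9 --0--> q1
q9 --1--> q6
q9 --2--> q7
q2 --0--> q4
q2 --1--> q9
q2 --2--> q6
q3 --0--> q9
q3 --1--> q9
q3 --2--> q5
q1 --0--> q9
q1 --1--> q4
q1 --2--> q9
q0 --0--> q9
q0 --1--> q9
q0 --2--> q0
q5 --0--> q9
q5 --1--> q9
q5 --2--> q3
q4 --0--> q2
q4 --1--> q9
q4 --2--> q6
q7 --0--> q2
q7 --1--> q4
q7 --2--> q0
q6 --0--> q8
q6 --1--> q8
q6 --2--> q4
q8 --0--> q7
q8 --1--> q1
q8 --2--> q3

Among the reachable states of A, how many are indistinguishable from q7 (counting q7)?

1

All states are reachable from the start state.
Start with accepting vs non-accepting: {q0,q2,q3,q4,q5,q6,q9} | {q1,q7,q8}.
On input 0, block {q0,q2,q3,q4,q5,q6,q9} splits into {q0,q2,q3,q4,q5} and {q6,q9}.
Split {q0,q2,q3,q4,q5} by δ(·,0) → {q0,q3,q5} and {q2,q4}.
On input 0, block {q1,q7,q8} splits into {q1} and {q7} and {q8}.
On input 0, block {q6,q9} splits into {q6} and {q9}.
Stable partition: {q0,q3,q5} | {q1} | {q6} | {q2,q4} | {q7} | {q8} | {q9} — 7 equivalence classes.
The equivalence class containing q7 is {q7}, of size 1.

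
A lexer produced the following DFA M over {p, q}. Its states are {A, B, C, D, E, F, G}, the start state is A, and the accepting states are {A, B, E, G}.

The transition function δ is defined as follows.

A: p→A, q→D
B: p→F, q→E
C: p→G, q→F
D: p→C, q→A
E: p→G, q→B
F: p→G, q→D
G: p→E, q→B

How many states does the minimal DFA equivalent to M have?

6

Start with accepting vs non-accepting: {A,B,E,G} | {C,D,F}.
On input p, block {A,B,E,G} splits into {A,E,G} and {B}.
Split {A,E,G} by δ(·,q) → {E,G} and {A}.
On input p, block {C,D,F} splits into {C,F} and {D}.
On input q, block {C,F} splits into {C} and {F}.
Stable partition: {E,G} | {C} | {B} | {A} | {D} | {F} — 6 equivalence classes.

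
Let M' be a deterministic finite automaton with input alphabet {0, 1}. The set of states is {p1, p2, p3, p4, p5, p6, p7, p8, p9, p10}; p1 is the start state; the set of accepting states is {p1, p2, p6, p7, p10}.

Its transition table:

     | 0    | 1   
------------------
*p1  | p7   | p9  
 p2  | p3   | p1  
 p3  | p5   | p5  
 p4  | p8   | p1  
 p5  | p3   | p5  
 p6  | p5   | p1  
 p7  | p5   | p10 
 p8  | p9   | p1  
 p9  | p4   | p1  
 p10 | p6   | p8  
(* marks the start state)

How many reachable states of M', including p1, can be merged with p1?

Reachable states from the start: {p1,p3,p4,p5,p6,p7,p8,p9,p10}. Unreachable: {p2} — drop them.
Initial partition by acceptance: {p1,p6,p7,p10} | {p3,p4,p5,p8,p9}.
Refine {p1,p6,p7,p10} on symbol 0: members go to different blocks, giving {p1,p10} and {p6,p7}.
Refine {p3,p4,p5,p8,p9} on symbol 1: members go to different blocks, giving {p4,p8,p9} and {p3,p5}.
No further refinement is possible. Final partition (4 blocks): {p1,p10} | {p4,p8,p9} | {p6,p7} | {p3,p5}.
The equivalence class containing p1 is {p1,p10}, of size 2.

2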